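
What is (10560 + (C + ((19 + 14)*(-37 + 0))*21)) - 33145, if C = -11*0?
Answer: -48226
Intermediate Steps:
C = 0
(10560 + (C + ((19 + 14)*(-37 + 0))*21)) - 33145 = (10560 + (0 + ((19 + 14)*(-37 + 0))*21)) - 33145 = (10560 + (0 + (33*(-37))*21)) - 33145 = (10560 + (0 - 1221*21)) - 33145 = (10560 + (0 - 25641)) - 33145 = (10560 - 25641) - 33145 = -15081 - 33145 = -48226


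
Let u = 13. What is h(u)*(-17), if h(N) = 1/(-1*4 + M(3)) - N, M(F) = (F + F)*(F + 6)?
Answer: 11033/50 ≈ 220.66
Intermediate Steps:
M(F) = 2*F*(6 + F) (M(F) = (2*F)*(6 + F) = 2*F*(6 + F))
h(N) = 1/50 - N (h(N) = 1/(-1*4 + 2*3*(6 + 3)) - N = 1/(-4 + 2*3*9) - N = 1/(-4 + 54) - N = 1/50 - N)
h(u)*(-17) = (1/50 - 1*13)*(-17) = (1/50 - 13)*(-17) = -649/50*(-17) = 11033/50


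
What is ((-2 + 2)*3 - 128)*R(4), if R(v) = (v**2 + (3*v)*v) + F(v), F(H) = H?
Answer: -8704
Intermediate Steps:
R(v) = v + 4*v**2 (R(v) = (v**2 + (3*v)*v) + v = (v**2 + 3*v**2) + v = 4*v**2 + v = v + 4*v**2)
((-2 + 2)*3 - 128)*R(4) = ((-2 + 2)*3 - 128)*(4*(1 + 4*4)) = (0*3 - 128)*(4*(1 + 16)) = (0 - 128)*(4*17) = -128*68 = -8704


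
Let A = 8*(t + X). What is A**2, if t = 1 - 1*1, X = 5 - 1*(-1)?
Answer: 2304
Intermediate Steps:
X = 6 (X = 5 + 1 = 6)
t = 0 (t = 1 - 1 = 0)
A = 48 (A = 8*(0 + 6) = 8*6 = 48)
A**2 = 48**2 = 2304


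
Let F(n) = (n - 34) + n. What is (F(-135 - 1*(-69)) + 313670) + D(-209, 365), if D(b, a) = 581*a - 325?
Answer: 525244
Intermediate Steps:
D(b, a) = -325 + 581*a
F(n) = -34 + 2*n (F(n) = (-34 + n) + n = -34 + 2*n)
(F(-135 - 1*(-69)) + 313670) + D(-209, 365) = ((-34 + 2*(-135 - 1*(-69))) + 313670) + (-325 + 581*365) = ((-34 + 2*(-135 + 69)) + 313670) + (-325 + 212065) = ((-34 + 2*(-66)) + 313670) + 211740 = ((-34 - 132) + 313670) + 211740 = (-166 + 313670) + 211740 = 313504 + 211740 = 525244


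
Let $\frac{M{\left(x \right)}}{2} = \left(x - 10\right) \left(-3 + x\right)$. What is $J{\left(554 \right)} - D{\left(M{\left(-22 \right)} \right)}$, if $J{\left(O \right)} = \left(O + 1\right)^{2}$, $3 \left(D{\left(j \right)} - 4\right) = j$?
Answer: $\frac{922463}{3} \approx 3.0749 \cdot 10^{5}$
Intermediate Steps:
$M{\left(x \right)} = 2 \left(-10 + x\right) \left(-3 + x\right)$ ($M{\left(x \right)} = 2 \left(x - 10\right) \left(-3 + x\right) = 2 \left(-10 + x\right) \left(-3 + x\right)$)
$D{\left(j \right)} = 4 + \frac{j}{3}$
$J{\left(O \right)} = \left(1 + O\right)^{2}$
$J{\left(554 \right)} - D{\left(M{\left(-22 \right)} \right)} = \left(1 + 554\right)^{2} - \left(4 + \frac{60 - -572 + 2 \left(-22\right)^{2}}{3}\right) = 555^{2} - \left(4 + \frac{60 + 572 + 2 \cdot 484}{3}\right) = 308025 - \left(4 + \frac{60 + 572 + 968}{3}\right) = 308025 - \left(4 + \frac{1}{3} \cdot 1600\right) = 308025 - \left(4 + \frac{1600}{3}\right) = 308025 - \frac{1612}{3} = \frac{922463}{3}$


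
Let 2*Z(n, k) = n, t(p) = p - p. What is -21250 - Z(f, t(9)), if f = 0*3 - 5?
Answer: -42495/2 ≈ -21248.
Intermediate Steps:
t(p) = 0
f = -5 (f = 0 - 5 = -5)
Z(n, k) = n/2
-21250 - Z(f, t(9)) = -21250 - (-5)/2 = -21250 - 1*(-5/2) = -21250 + 5/2 = -42495/2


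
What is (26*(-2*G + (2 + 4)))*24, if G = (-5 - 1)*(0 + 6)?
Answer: 48672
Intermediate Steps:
G = -36 (G = -6*6 = -36)
(26*(-2*G + (2 + 4)))*24 = (26*(-2*(-36) + (2 + 4)))*24 = (26*(72 + 6))*24 = (26*78)*24 = 2028*24 = 48672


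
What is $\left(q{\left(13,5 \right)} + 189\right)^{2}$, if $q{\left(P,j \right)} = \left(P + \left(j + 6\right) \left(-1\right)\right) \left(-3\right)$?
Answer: $33489$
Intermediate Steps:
$q{\left(P,j \right)} = 18 - 3 P + 3 j$ ($q{\left(P,j \right)} = \left(P + \left(6 + j\right) \left(-1\right)\right) \left(-3\right) = \left(P - \left(6 + j\right)\right) \left(-3\right) = \left(-6 + P - j\right) \left(-3\right) = 18 - 3 P + 3 j$)
$\left(q{\left(13,5 \right)} + 189\right)^{2} = \left(\left(18 - 39 + 3 \cdot 5\right) + 189\right)^{2} = \left(\left(18 - 39 + 15\right) + 189\right)^{2} = \left(-6 + 189\right)^{2} = 183^{2} = 33489$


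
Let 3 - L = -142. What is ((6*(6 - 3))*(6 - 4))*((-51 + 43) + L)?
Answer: 4932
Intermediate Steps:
L = 145 (L = 3 - 1*(-142) = 3 + 142 = 145)
((6*(6 - 3))*(6 - 4))*((-51 + 43) + L) = ((6*(6 - 3))*(6 - 4))*((-51 + 43) + 145) = ((6*3)*2)*(-8 + 145) = (18*2)*137 = 36*137 = 4932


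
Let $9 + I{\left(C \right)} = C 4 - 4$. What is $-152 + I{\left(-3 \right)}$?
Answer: $-177$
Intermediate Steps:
$I{\left(C \right)} = -13 + 4 C$ ($I{\left(C \right)} = -9 + \left(C 4 - 4\right) = -9 + \left(4 C - 4\right) = -9 + \left(-4 + 4 C\right) = -13 + 4 C$)
$-152 + I{\left(-3 \right)} = -152 + \left(-13 + 4 \left(-3\right)\right) = -152 - 25 = -177$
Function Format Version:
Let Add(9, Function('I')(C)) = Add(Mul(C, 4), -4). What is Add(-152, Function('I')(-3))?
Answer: -177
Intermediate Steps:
Function('I')(C) = Add(-13, Mul(4, C)) (Function('I')(C) = Add(-9, Add(Mul(C, 4), -4)) = Add(-9, Add(Mul(4, C), -4)) = Add(-9, Add(-4, Mul(4, C))) = Add(-13, Mul(4, C)))
Add(-152, Function('I')(-3)) = Add(-152, Add(-13, Mul(4, -3))) = Add(-152, Add(-13, -12)) = Add(-152, -25) = -177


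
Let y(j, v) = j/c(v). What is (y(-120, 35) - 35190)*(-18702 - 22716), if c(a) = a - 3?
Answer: 2915309475/2 ≈ 1.4577e+9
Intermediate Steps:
c(a) = -3 + a
y(j, v) = j/(-3 + v)
(y(-120, 35) - 35190)*(-18702 - 22716) = (-120/(-3 + 35) - 35190)*(-18702 - 22716) = (-120/32 - 35190)*(-41418) = (-120*1/32 - 35190)*(-41418) = (-15/4 - 35190)*(-41418) = -140775/4*(-41418) = 2915309475/2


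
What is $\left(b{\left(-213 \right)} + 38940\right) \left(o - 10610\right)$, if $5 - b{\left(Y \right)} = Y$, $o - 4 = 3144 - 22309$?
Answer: $-1165772818$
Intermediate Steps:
$o = -19161$ ($o = 4 + \left(3144 - 22309\right) = 4 - 19165 = -19161$)
$b{\left(Y \right)} = 5 - Y$
$\left(b{\left(-213 \right)} + 38940\right) \left(o - 10610\right) = \left(\left(5 - -213\right) + 38940\right) \left(-19161 - 10610\right) = \left(\left(5 + 213\right) + 38940\right) \left(-29771\right) = \left(218 + 38940\right) \left(-29771\right) = 39158 \left(-29771\right) = -1165772818$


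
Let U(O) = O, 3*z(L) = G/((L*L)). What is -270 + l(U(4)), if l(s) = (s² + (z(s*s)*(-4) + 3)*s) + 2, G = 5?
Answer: -11525/48 ≈ -240.10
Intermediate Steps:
z(L) = 5/(3*L²) (z(L) = (5/((L*L)))/3 = (5/(L²))/3 = (5/L²)/3 = 5/(3*L²))
l(s) = 2 + s² + s*(3 - 20/(3*s⁴)) (l(s) = (s² + ((5/(3*(s*s)²))*(-4) + 3)*s) + 2 = (s² + ((5/(3*(s²)²))*(-4) + 3)*s) + 2 = (s² + ((5/(3*s⁴))*(-4) + 3)*s) + 2 = (s² + (-20/(3*s⁴) + 3)*s) + 2 = (s² + (3 - 20/(3*s⁴))*s) + 2 = (s² + s*(3 - 20/(3*s⁴))) + 2 = 2 + s² + s*(3 - 20/(3*s⁴)))
-270 + l(U(4)) = -270 + (2 + 4² + 3*4 - 20/3/4³) = -270 + (2 + 16 + 12 - 20/3*1/64) = -270 + (2 + 16 + 12 - 5/48) = -270 + 1435/48 = -11525/48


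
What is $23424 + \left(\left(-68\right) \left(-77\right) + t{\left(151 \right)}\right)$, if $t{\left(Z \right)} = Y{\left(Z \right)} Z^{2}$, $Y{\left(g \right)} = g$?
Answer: $3471611$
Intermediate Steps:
$t{\left(Z \right)} = Z^{3}$ ($t{\left(Z \right)} = Z Z^{2} = Z^{3}$)
$23424 + \left(\left(-68\right) \left(-77\right) + t{\left(151 \right)}\right) = 23424 - \left(-5236 - 151^{3}\right) = 23424 + \left(5236 + 3442951\right) = 23424 + 3448187 = 3471611$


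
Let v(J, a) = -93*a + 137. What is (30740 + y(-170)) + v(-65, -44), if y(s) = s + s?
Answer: 34629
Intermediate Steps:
y(s) = 2*s
v(J, a) = 137 - 93*a
(30740 + y(-170)) + v(-65, -44) = (30740 + 2*(-170)) + (137 - 93*(-44)) = (30740 - 340) + (137 + 4092) = 30400 + 4229 = 34629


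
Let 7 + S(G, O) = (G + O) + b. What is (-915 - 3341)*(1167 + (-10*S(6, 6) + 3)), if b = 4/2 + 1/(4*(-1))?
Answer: -4692240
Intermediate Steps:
b = 7/4 (b = 4*(1/2) + 1/(-4) = 2 + 1*(-1/4) = 2 - 1/4 = 7/4 ≈ 1.7500)
S(G, O) = -21/4 + G + O (S(G, O) = -7 + ((G + O) + 7/4) = -7 + (7/4 + G + O) = -21/4 + G + O)
(-915 - 3341)*(1167 + (-10*S(6, 6) + 3)) = (-915 - 3341)*(1167 + (-10*(-21/4 + 6 + 6) + 3)) = -4256*(1167 + (-10*27/4 + 3)) = -4256*(1167 + (-135/2 + 3)) = -4256*(1167 - 129/2) = -4256*2205/2 = -4692240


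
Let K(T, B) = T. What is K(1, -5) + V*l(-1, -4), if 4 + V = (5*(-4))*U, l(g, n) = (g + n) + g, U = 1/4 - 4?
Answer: -425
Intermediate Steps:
U = -15/4 (U = ¼ - 4 = -15/4 ≈ -3.7500)
l(g, n) = n + 2*g
V = 71 (V = -4 + (5*(-4))*(-15/4) = -4 - 20*(-15/4) = -4 + 75 = 71)
K(1, -5) + V*l(-1, -4) = 1 + 71*(-4 + 2*(-1)) = 1 + 71*(-4 - 2) = 1 + 71*(-6) = 1 - 426 = -425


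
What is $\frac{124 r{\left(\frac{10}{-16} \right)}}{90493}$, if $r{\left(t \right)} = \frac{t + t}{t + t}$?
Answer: $\frac{124}{90493} \approx 0.0013703$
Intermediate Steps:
$r{\left(t \right)} = 1$ ($r{\left(t \right)} = \frac{2 t}{2 t} = 2 t \frac{1}{2 t} = 1$)
$\frac{124 r{\left(\frac{10}{-16} \right)}}{90493} = \frac{124 \cdot 1}{90493} = 124 \cdot \frac{1}{90493} = \frac{124}{90493}$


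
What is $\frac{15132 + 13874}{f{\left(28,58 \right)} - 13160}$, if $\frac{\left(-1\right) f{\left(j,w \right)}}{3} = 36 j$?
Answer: $- \frac{14503}{8092} \approx -1.7923$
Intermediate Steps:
$f{\left(j,w \right)} = - 108 j$ ($f{\left(j,w \right)} = - 3 \cdot 36 j = - 108 j$)
$\frac{15132 + 13874}{f{\left(28,58 \right)} - 13160} = \frac{15132 + 13874}{\left(-108\right) 28 - 13160} = \frac{29006}{-3024 - 13160} = \frac{29006}{-16184} = 29006 \left(- \frac{1}{16184}\right) = - \frac{14503}{8092}$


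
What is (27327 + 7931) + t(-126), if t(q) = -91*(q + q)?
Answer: 58190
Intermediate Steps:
t(q) = -182*q
(27327 + 7931) + t(-126) = (27327 + 7931) - 182*(-126) = 35258 + 22932 = 58190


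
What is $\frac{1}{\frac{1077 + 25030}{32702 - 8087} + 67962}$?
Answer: $\frac{24615}{1672910737} \approx 1.4714 \cdot 10^{-5}$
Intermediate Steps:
$\frac{1}{\frac{1077 + 25030}{32702 - 8087} + 67962} = \frac{1}{\frac{26107}{24615} + 67962} = \frac{1}{\frac{1672910737}{24615}} = \frac{24615}{1672910737}$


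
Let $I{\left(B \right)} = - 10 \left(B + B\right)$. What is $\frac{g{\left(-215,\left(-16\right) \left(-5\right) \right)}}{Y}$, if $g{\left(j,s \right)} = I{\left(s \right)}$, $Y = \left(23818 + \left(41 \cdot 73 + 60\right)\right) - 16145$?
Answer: $- \frac{800}{5363} \approx -0.14917$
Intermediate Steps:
$Y = 10726$ ($Y = \left(23818 + \left(2993 + 60\right)\right) - 16145 = \left(23818 + 3053\right) - 16145 = 26871 - 16145 = 10726$)
$I{\left(B \right)} = - 20 B$ ($I{\left(B \right)} = - 10 \cdot 2 B = - 20 B$)
$g{\left(j,s \right)} = - 20 s$
$\frac{g{\left(-215,\left(-16\right) \left(-5\right) \right)}}{Y} = \frac{\left(-20\right) \left(\left(-16\right) \left(-5\right)\right)}{10726} = \left(-20\right) 80 \cdot \frac{1}{10726} = \left(-1600\right) \frac{1}{10726} = - \frac{800}{5363}$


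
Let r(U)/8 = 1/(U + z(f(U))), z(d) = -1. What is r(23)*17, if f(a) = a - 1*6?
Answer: 68/11 ≈ 6.1818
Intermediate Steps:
f(a) = -6 + a (f(a) = a - 6 = -6 + a)
r(U) = 8/(-1 + U) (r(U) = 8/(U - 1) = 8/(-1 + U))
r(23)*17 = (8/(-1 + 23))*17 = (8/22)*17 = (8*(1/22))*17 = (4/11)*17 = 68/11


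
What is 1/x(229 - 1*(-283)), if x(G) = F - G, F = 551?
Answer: 1/39 ≈ 0.025641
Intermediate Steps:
x(G) = 551 - G
1/x(229 - 1*(-283)) = 1/(551 - (229 - 1*(-283))) = 1/(551 - (229 + 283)) = 1/(551 - 1*512) = 1/(551 - 512) = 1/39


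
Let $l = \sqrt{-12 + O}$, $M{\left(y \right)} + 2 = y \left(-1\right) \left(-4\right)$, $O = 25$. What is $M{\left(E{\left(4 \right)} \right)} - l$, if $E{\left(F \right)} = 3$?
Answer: $10 - \sqrt{13} \approx 6.3944$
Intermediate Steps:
$M{\left(y \right)} = -2 + 4 y$ ($M{\left(y \right)} = -2 + y \left(-1\right) \left(-4\right) = -2 + - y \left(-4\right) = -2 + 4 y$)
$l = \sqrt{13}$ ($l = \sqrt{-12 + 25} = \sqrt{13} \approx 3.6056$)
$M{\left(E{\left(4 \right)} \right)} - l = \left(-2 + 4 \cdot 3\right) - \sqrt{13} = \left(-2 + 12\right) - \sqrt{13} = 10 - \sqrt{13}$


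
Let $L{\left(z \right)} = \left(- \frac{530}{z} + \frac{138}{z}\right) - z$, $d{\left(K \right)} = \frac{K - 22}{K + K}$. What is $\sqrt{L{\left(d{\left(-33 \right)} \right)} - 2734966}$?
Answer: $\frac{i \sqrt{2461893510}}{30} \approx 1653.9 i$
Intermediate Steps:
$d{\left(K \right)} = \frac{-22 + K}{2 K}$
$L{\left(z \right)} = - z - \frac{392}{z}$ ($L{\left(z \right)} = - \frac{392}{z} - z = - z - \frac{392}{z}$)
$\sqrt{L{\left(d{\left(-33 \right)} \right)} - 2734966} = \sqrt{\left(- \frac{-22 - 33}{2 \left(-33\right)} - \frac{392}{\frac{1}{2} \frac{1}{-33} \left(-22 - 33\right)}\right) - 2734966} = \sqrt{\left(- \frac{\left(-1\right) \left(-55\right)}{2 \cdot 33} - \frac{392}{\frac{1}{2} \left(- \frac{1}{33}\right) \left(-55\right)}\right) - 2734966} = \sqrt{\left(\left(-1\right) \frac{5}{6} - \frac{392}{\frac{5}{6}}\right) - 2734966} = \sqrt{\left(- \frac{5}{6} - \frac{2352}{5}\right) - 2734966} = \sqrt{- \frac{14137}{30} - 2734966} = \sqrt{- \frac{82063117}{30}} = \frac{i \sqrt{2461893510}}{30}$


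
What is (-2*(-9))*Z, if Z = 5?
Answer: 90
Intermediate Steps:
(-2*(-9))*Z = -2*(-9)*5 = 18*5 = 90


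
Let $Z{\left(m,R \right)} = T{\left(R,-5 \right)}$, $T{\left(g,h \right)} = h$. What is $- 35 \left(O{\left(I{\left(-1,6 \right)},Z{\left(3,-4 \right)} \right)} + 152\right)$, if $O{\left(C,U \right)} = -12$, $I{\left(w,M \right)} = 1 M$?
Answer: $-4900$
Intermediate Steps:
$Z{\left(m,R \right)} = -5$
$I{\left(w,M \right)} = M$
$- 35 \left(O{\left(I{\left(-1,6 \right)},Z{\left(3,-4 \right)} \right)} + 152\right) = - 35 \left(-12 + 152\right) = \left(-35\right) 140 = -4900$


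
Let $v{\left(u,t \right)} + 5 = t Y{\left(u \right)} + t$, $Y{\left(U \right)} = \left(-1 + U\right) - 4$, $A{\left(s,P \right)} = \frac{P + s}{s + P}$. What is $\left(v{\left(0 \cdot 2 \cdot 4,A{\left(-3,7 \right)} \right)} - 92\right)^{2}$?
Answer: $10201$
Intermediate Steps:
$A{\left(s,P \right)} = 1$ ($A{\left(s,P \right)} = \frac{P + s}{P + s} = 1$)
$Y{\left(U \right)} = -5 + U$
$v{\left(u,t \right)} = -5 + t + t \left(-5 + u\right)$ ($v{\left(u,t \right)} = -5 + \left(t \left(-5 + u\right) + t\right) = -5 + \left(t + t \left(-5 + u\right)\right) = -5 + t + t \left(-5 + u\right)$)
$\left(v{\left(0 \cdot 2 \cdot 4,A{\left(-3,7 \right)} \right)} - 92\right)^{2} = \left(\left(-5 + 1 + 1 \left(-5 + 0 \cdot 2 \cdot 4\right)\right) - 92\right)^{2} = \left(\left(-5 + 1 + 1 \left(-5 + 0 \cdot 8\right)\right) - 92\right)^{2} = \left(\left(-5 + 1 + 1 \left(-5 + 0\right)\right) - 92\right)^{2} = \left(\left(-5 + 1 + 1 \left(-5\right)\right) - 92\right)^{2} = \left(\left(-5 + 1 - 5\right) - 92\right)^{2} = \left(-9 - 92\right)^{2} = \left(-101\right)^{2} = 10201$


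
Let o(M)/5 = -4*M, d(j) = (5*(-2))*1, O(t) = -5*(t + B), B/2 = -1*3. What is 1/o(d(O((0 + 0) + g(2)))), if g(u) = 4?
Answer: 1/200 ≈ 0.0050000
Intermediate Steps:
B = -6 (B = 2*(-1*3) = 2*(-3) = -6)
O(t) = 30 - 5*t (O(t) = -5*(t - 6) = -5*(-6 + t) = 30 - 5*t)
d(j) = -10 (d(j) = -10*1 = -10)
o(M) = -20*M (o(M) = 5*(-4*M) = -20*M)
1/o(d(O((0 + 0) + g(2)))) = 1/(-20*(-10)) = 1/200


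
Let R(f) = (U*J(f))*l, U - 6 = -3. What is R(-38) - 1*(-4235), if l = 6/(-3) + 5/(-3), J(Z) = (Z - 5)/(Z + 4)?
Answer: 143517/34 ≈ 4221.1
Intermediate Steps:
U = 3 (U = 6 - 3 = 3)
J(Z) = (-5 + Z)/(4 + Z)
l = -11/3 (l = 6*(-⅓) + 5*(-⅓) = -2 - 5/3 = -11/3 ≈ -3.6667)
R(f) = -11*(-5 + f)/(4 + f) (R(f) = (3*((-5 + f)/(4 + f)))*(-11/3) = (3*(-5 + f)/(4 + f))*(-11/3) = -11*(-5 + f)/(4 + f))
R(-38) - 1*(-4235) = 11*(5 - 1*(-38))/(4 - 38) - 1*(-4235) = 11*(5 + 38)/(-34) + 4235 = 11*(-1/34)*43 + 4235 = -473/34 + 4235 = 143517/34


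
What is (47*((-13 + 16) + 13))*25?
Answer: 18800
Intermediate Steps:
(47*((-13 + 16) + 13))*25 = (47*(3 + 13))*25 = (47*16)*25 = 752*25 = 18800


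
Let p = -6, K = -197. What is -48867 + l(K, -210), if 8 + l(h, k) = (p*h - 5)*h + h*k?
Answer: -239374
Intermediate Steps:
l(h, k) = -8 + h*k + h*(-5 - 6*h) (l(h, k) = -8 + ((-6*h - 5)*h + h*k) = -8 + ((-5 - 6*h)*h + h*k) = -8 + (h*(-5 - 6*h) + h*k) = -8 + (h*k + h*(-5 - 6*h)) = -8 + h*k + h*(-5 - 6*h))
-48867 + l(K, -210) = -48867 + (-8 - 6*(-197)² - 5*(-197) - 197*(-210)) = -48867 + (-8 - 6*38809 + 985 + 41370) = -48867 + (-8 - 232854 + 985 + 41370) = -48867 - 190507 = -239374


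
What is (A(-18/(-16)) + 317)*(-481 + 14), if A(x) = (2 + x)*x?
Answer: -9579571/64 ≈ -1.4968e+5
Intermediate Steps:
A(x) = x*(2 + x)
(A(-18/(-16)) + 317)*(-481 + 14) = ((-18/(-16))*(2 - 18/(-16)) + 317)*(-481 + 14) = ((-18*(-1/16))*(2 - 18*(-1/16)) + 317)*(-467) = (9*(2 + 9/8)/8 + 317)*(-467) = ((9/8)*(25/8) + 317)*(-467) = (225/64 + 317)*(-467) = (20513/64)*(-467) = -9579571/64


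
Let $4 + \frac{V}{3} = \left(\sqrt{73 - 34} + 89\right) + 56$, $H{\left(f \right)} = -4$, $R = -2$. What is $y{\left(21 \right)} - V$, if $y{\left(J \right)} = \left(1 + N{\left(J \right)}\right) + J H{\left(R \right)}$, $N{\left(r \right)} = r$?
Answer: $-485 - 3 \sqrt{39} \approx -503.73$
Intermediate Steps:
$y{\left(J \right)} = 1 - 3 J$ ($y{\left(J \right)} = \left(1 + J\right) + J \left(-4\right) = \left(1 + J\right) - 4 J = 1 - 3 J$)
$V = 423 + 3 \sqrt{39}$ ($V = -12 + 3 \left(\left(\sqrt{73 - 34} + 89\right) + 56\right) = -12 + 3 \left(\left(\sqrt{39} + 89\right) + 56\right) = -12 + 3 \left(\left(89 + \sqrt{39}\right) + 56\right) = -12 + 3 \left(145 + \sqrt{39}\right) = -12 + \left(435 + 3 \sqrt{39}\right) = 423 + 3 \sqrt{39} \approx 441.73$)
$y{\left(21 \right)} - V = \left(1 - 63\right) - \left(423 + 3 \sqrt{39}\right) = -62 - \left(423 + 3 \sqrt{39}\right) = -485 - 3 \sqrt{39}$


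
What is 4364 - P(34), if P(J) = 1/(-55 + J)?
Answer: 91645/21 ≈ 4364.0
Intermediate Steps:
4364 - P(34) = 4364 - 1/(-55 + 34) = 4364 - 1/(-21) = 4364 - 1*(-1/21) = 4364 + 1/21 = 91645/21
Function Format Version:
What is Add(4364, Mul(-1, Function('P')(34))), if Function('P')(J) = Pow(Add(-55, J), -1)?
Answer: Rational(91645, 21) ≈ 4364.0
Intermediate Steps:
Add(4364, Mul(-1, Function('P')(34))) = Add(4364, Mul(-1, Pow(Add(-55, 34), -1))) = Add(4364, Mul(-1, Pow(-21, -1))) = Add(4364, Mul(-1, Rational(-1, 21))) = Add(4364, Rational(1, 21)) = Rational(91645, 21)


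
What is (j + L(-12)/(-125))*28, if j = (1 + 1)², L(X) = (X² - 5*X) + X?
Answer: 8624/125 ≈ 68.992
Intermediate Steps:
L(X) = X² - 4*X
j = 4 (j = 2² = 4)
(j + L(-12)/(-125))*28 = (4 - 12*(-4 - 12)/(-125))*28 = (4 - 12*(-16)*(-1/125))*28 = (4 + 192*(-1/125))*28 = (4 - 192/125)*28 = (308/125)*28 = 8624/125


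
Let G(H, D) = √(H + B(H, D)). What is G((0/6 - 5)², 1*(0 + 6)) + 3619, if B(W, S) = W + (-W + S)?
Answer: 3619 + √31 ≈ 3624.6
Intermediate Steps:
B(W, S) = S (B(W, S) = W + (S - W) = S)
G(H, D) = √(D + H) (G(H, D) = √(H + D) = √(D + H))
G((0/6 - 5)², 1*(0 + 6)) + 3619 = √(1*(0 + 6) + (0/6 - 5)²) + 3619 = √(1*6 + (0*(⅙) - 5)²) + 3619 = √(6 + (0 - 5)²) + 3619 = √(6 + (-5)²) + 3619 = √(6 + 25) + 3619 = √31 + 3619 = 3619 + √31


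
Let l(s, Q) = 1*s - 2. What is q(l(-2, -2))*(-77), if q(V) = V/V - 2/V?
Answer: -231/2 ≈ -115.50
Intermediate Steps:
l(s, Q) = -2 + s (l(s, Q) = s - 2 = -2 + s)
q(V) = 1 - 2/V
q(l(-2, -2))*(-77) = ((-2 + (-2 - 2))/(-2 - 2))*(-77) = ((-2 - 4)/(-4))*(-77) = -1/4*(-6)*(-77) = (3/2)*(-77) = -231/2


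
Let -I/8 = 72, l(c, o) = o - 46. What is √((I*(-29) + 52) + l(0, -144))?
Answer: √16566 ≈ 128.71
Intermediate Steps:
l(c, o) = -46 + o
I = -576 (I = -8*72 = -576)
√((I*(-29) + 52) + l(0, -144)) = √((-576*(-29) + 52) + (-46 - 144)) = √((16704 + 52) - 190) = √(16756 - 190) = √16566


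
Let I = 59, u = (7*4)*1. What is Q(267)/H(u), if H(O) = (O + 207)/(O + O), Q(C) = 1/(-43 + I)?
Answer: 7/470 ≈ 0.014894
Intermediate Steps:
u = 28 (u = 28*1 = 28)
Q(C) = 1/16 (Q(C) = 1/(-43 + 59) = 1/16)
H(O) = (207 + O)/(2*O) (H(O) = (207 + O)/((2*O)) = (207 + O)*(1/(2*O)) = (207 + O)/(2*O))
Q(267)/H(u) = 1/(16*(((½)*(207 + 28)/28))) = 1/(16*(((½)*(1/28)*235))) = 1/(16*(235/56)) = (1/16)*(56/235) = 7/470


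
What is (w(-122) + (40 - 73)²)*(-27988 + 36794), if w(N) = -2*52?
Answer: 8673910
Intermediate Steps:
w(N) = -104
(w(-122) + (40 - 73)²)*(-27988 + 36794) = (-104 + (40 - 73)²)*(-27988 + 36794) = (-104 + (-33)²)*8806 = (-104 + 1089)*8806 = 985*8806 = 8673910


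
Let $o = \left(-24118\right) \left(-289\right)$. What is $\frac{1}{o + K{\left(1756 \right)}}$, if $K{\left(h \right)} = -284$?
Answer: $\frac{1}{6969818} \approx 1.4348 \cdot 10^{-7}$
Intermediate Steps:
$o = 6970102$
$\frac{1}{o + K{\left(1756 \right)}} = \frac{1}{6970102 - 284} = \frac{1}{6969818}$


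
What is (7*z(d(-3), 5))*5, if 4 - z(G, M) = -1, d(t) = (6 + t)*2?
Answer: 175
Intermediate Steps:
d(t) = 12 + 2*t
z(G, M) = 5 (z(G, M) = 4 - 1*(-1) = 4 + 1 = 5)
(7*z(d(-3), 5))*5 = (7*5)*5 = 35*5 = 175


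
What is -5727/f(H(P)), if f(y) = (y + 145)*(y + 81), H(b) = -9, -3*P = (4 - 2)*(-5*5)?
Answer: -1909/3264 ≈ -0.58487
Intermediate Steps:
P = 50/3 (P = -(4 - 2)*(-5*5)/3 = -2*(-25)/3 = -⅓*(-50) = 50/3 ≈ 16.667)
f(y) = (81 + y)*(145 + y) (f(y) = (145 + y)*(81 + y) = (81 + y)*(145 + y))
-5727/f(H(P)) = -5727/(11745 + (-9)² + 226*(-9)) = -5727/(11745 + 81 - 2034) = -5727/9792 = -5727*1/9792 = -1909/3264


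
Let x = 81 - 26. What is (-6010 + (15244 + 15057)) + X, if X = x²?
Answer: 27316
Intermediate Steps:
x = 55
X = 3025 (X = 55² = 3025)
(-6010 + (15244 + 15057)) + X = (-6010 + (15244 + 15057)) + 3025 = (-6010 + 30301) + 3025 = 24291 + 3025 = 27316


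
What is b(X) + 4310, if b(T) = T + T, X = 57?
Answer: 4424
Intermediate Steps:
b(T) = 2*T
b(X) + 4310 = 2*57 + 4310 = 114 + 4310 = 4424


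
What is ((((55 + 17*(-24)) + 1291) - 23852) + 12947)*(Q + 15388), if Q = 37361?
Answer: -525749283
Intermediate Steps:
((((55 + 17*(-24)) + 1291) - 23852) + 12947)*(Q + 15388) = ((((55 + 17*(-24)) + 1291) - 23852) + 12947)*(37361 + 15388) = ((((55 - 408) + 1291) - 23852) + 12947)*52749 = (((-353 + 1291) - 23852) + 12947)*52749 = ((938 - 23852) + 12947)*52749 = (-22914 + 12947)*52749 = -9967*52749 = -525749283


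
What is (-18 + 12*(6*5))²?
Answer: 116964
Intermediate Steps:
(-18 + 12*(6*5))² = (-18 + 12*30)² = (-18 + 360)² = 342² = 116964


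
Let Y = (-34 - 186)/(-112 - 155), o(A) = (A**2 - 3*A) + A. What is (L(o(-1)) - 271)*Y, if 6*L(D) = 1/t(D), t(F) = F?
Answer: -536470/2403 ≈ -223.25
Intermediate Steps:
o(A) = A**2 - 2*A
Y = 220/267 (Y = -220/(-267) = -220*(-1/267) = 220/267 ≈ 0.82397)
L(D) = 1/(6*D)
(L(o(-1)) - 271)*Y = (1/(6*((-(-2 - 1)))) - 271)*(220/267) = (1/(6*((-1*(-3)))) - 271)*(220/267) = ((1/6)/3 - 271)*(220/267) = ((1/6)*(1/3) - 271)*(220/267) = (1/18 - 271)*(220/267) = -4877/18*220/267 = -536470/2403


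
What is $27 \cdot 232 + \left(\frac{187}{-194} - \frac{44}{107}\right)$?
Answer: $\frac{129999567}{20758} \approx 6262.6$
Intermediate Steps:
$27 \cdot 232 + \left(\frac{187}{-194} - \frac{44}{107}\right) = 6264 + \left(187 \left(- \frac{1}{194}\right) - \frac{44}{107}\right) = 6264 - \frac{28545}{20758} = \frac{129999567}{20758}$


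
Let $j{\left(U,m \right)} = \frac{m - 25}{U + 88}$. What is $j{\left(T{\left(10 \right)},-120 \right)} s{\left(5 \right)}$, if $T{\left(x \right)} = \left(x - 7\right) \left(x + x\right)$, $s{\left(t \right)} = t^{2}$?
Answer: $- \frac{3625}{148} \approx -24.493$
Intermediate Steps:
$T{\left(x \right)} = 2 x \left(-7 + x\right)$ ($T{\left(x \right)} = \left(-7 + x\right) 2 x = 2 x \left(-7 + x\right)$)
$j{\left(U,m \right)} = \frac{-25 + m}{88 + U}$
$j{\left(T{\left(10 \right)},-120 \right)} s{\left(5 \right)} = \frac{-25 - 120}{88 + 2 \cdot 10 \left(-7 + 10\right)} 5^{2} = \frac{1}{88 + 2 \cdot 10 \cdot 3} \left(-145\right) 25 = \frac{1}{88 + 60} \left(-145\right) 25 = \frac{1}{148} \left(-145\right) 25 = \left(- \frac{145}{148}\right) 25 = - \frac{3625}{148}$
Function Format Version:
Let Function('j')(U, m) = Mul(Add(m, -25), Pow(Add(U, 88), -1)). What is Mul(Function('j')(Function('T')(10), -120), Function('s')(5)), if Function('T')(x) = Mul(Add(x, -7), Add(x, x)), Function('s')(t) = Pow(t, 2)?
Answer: Rational(-3625, 148) ≈ -24.493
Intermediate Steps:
Function('T')(x) = Mul(2, x, Add(-7, x)) (Function('T')(x) = Mul(Add(-7, x), Mul(2, x)) = Mul(2, x, Add(-7, x)))
Function('j')(U, m) = Mul(Pow(Add(88, U), -1), Add(-25, m)) (Function('j')(U, m) = Mul(Add(-25, m), Pow(Add(88, U), -1)) = Mul(Pow(Add(88, U), -1), Add(-25, m)))
Mul(Function('j')(Function('T')(10), -120), Function('s')(5)) = Mul(Mul(Pow(Add(88, Mul(2, 10, Add(-7, 10))), -1), Add(-25, -120)), Pow(5, 2)) = Mul(Mul(Pow(Add(88, Mul(2, 10, 3)), -1), -145), 25) = Mul(Mul(Pow(Add(88, 60), -1), -145), 25) = Mul(Mul(Pow(148, -1), -145), 25) = Mul(Mul(Rational(1, 148), -145), 25) = Mul(Rational(-145, 148), 25) = Rational(-3625, 148)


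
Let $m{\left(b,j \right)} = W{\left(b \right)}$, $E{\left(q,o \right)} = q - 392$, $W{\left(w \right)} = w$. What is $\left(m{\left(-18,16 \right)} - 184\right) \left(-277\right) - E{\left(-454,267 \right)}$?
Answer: $56800$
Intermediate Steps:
$E{\left(q,o \right)} = -392 + q$
$m{\left(b,j \right)} = b$
$\left(m{\left(-18,16 \right)} - 184\right) \left(-277\right) - E{\left(-454,267 \right)} = \left(-18 - 184\right) \left(-277\right) - \left(-392 - 454\right) = \left(-202\right) \left(-277\right) - -846 = 55954 + 846 = 56800$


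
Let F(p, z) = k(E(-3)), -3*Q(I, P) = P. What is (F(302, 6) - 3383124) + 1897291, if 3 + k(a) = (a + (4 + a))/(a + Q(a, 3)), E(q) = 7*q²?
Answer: -46060851/31 ≈ -1.4858e+6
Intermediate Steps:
Q(I, P) = -P/3
k(a) = -3 + (4 + 2*a)/(-1 + a) (k(a) = -3 + (a + (4 + a))/(a - ⅓*3) = -3 + (4 + 2*a)/(a - 1) = -3 + (4 + 2*a)/(-1 + a))
F(p, z) = -28/31 (F(p, z) = (7 - 7*(-3)²)/(-1 + 7*(-3)²) = (7 - 7*9)/(-1 + 7*9) = (7 - 1*63)/(-1 + 63) = (7 - 63)/62 = (1/62)*(-56) = -28/31)
(F(302, 6) - 3383124) + 1897291 = (-28/31 - 3383124) + 1897291 = -104876872/31 + 1897291 = -46060851/31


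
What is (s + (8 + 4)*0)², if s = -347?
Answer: 120409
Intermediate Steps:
(s + (8 + 4)*0)² = (-347 + (8 + 4)*0)² = (-347 + 12*0)² = (-347 + 0)² = (-347)² = 120409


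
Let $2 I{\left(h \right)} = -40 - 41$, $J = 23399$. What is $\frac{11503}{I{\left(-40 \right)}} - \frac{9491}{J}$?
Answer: $- \frac{539086165}{1895319} \approx -284.43$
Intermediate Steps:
$I{\left(h \right)} = - \frac{81}{2}$ ($I{\left(h \right)} = \frac{-40 - 41}{2} = \frac{1}{2} \left(-81\right) = - \frac{81}{2}$)
$\frac{11503}{I{\left(-40 \right)}} - \frac{9491}{J} = \frac{11503}{- \frac{81}{2}} - \frac{9491}{23399} = 11503 \left(- \frac{2}{81}\right) - \frac{9491}{23399} = - \frac{23006}{81} - \frac{9491}{23399} = - \frac{539086165}{1895319}$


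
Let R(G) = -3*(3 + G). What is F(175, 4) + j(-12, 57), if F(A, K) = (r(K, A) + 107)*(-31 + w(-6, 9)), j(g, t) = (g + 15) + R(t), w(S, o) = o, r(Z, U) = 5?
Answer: -2641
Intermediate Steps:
R(G) = -9 - 3*G
j(g, t) = 6 + g - 3*t (j(g, t) = (g + 15) + (-9 - 3*t) = (15 + g) + (-9 - 3*t) = 6 + g - 3*t)
F(A, K) = -2464 (F(A, K) = (5 + 107)*(-31 + 9) = 112*(-22) = -2464)
F(175, 4) + j(-12, 57) = -2464 + (6 - 12 - 3*57) = -2464 + (6 - 12 - 171) = -2464 - 177 = -2641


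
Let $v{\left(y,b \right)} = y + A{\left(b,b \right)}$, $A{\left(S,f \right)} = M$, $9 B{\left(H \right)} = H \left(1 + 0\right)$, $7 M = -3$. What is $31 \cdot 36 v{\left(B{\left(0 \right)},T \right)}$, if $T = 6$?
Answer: $- \frac{3348}{7} \approx -478.29$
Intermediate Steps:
$M = - \frac{3}{7}$ ($M = \frac{1}{7} \left(-3\right) = - \frac{3}{7} \approx -0.42857$)
$B{\left(H \right)} = \frac{H}{9}$ ($B{\left(H \right)} = \frac{H \left(1 + 0\right)}{9} = \frac{H 1}{9} = \frac{H}{9}$)
$A{\left(S,f \right)} = - \frac{3}{7}$
$v{\left(y,b \right)} = - \frac{3}{7} + y$ ($v{\left(y,b \right)} = y - \frac{3}{7} = - \frac{3}{7} + y$)
$31 \cdot 36 v{\left(B{\left(0 \right)},T \right)} = 31 \cdot 36 \left(- \frac{3}{7} + \frac{1}{9} \cdot 0\right) = 1116 \left(- \frac{3}{7} + 0\right) = 1116 \left(- \frac{3}{7}\right) = - \frac{3348}{7}$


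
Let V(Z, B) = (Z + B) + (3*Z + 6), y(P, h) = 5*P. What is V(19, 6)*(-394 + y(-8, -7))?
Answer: -38192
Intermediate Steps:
V(Z, B) = 6 + B + 4*Z (V(Z, B) = (B + Z) + (6 + 3*Z) = 6 + B + 4*Z)
V(19, 6)*(-394 + y(-8, -7)) = (6 + 6 + 4*19)*(-394 + 5*(-8)) = (6 + 6 + 76)*(-394 - 40) = 88*(-434) = -38192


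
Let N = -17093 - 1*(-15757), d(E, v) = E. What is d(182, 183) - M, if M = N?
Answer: 1518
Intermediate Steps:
N = -1336 (N = -17093 + 15757 = -1336)
M = -1336
d(182, 183) - M = 182 - 1*(-1336) = 182 + 1336 = 1518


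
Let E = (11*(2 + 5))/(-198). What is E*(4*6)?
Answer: -28/3 ≈ -9.3333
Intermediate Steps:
E = -7/18 (E = (11*7)*(-1/198) = 77*(-1/198) = -7/18 ≈ -0.38889)
E*(4*6) = -14*6/9 = -7/18*24 = -28/3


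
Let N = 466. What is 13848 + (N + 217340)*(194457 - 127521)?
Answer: 14579076264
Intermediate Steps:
13848 + (N + 217340)*(194457 - 127521) = 13848 + (466 + 217340)*(194457 - 127521) = 13848 + 217806*66936 = 13848 + 14579062416 = 14579076264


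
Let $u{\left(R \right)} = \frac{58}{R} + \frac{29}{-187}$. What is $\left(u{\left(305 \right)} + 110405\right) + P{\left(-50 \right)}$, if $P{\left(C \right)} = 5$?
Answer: $\frac{6297236351}{57035} \approx 1.1041 \cdot 10^{5}$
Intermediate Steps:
$u{\left(R \right)} = - \frac{29}{187} + \frac{58}{R}$ ($u{\left(R \right)} = \frac{58}{R} + 29 \left(- \frac{1}{187}\right) = \frac{58}{R} - \frac{29}{187} = - \frac{29}{187} + \frac{58}{R}$)
$\left(u{\left(305 \right)} + 110405\right) + P{\left(-50 \right)} = \left(\left(- \frac{29}{187} + \frac{58}{305}\right) + 110405\right) + 5 = \left(\frac{2001}{57035} + 110405\right) + 5 = \frac{6296951176}{57035} + 5 = \frac{6297236351}{57035}$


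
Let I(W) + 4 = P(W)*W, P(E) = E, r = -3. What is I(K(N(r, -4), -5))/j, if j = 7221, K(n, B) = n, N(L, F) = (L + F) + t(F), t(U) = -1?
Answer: 20/2407 ≈ 0.0083091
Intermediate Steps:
N(L, F) = -1 + F + L (N(L, F) = (L + F) - 1 = (F + L) - 1 = -1 + F + L)
I(W) = -4 + W**2 (I(W) = -4 + W*W = -4 + W**2)
I(K(N(r, -4), -5))/j = (-4 + (-1 - 4 - 3)**2)/7221 = (-4 + (-8)**2)*(1/7221) = (-4 + 64)*(1/7221) = 60*(1/7221) = 20/2407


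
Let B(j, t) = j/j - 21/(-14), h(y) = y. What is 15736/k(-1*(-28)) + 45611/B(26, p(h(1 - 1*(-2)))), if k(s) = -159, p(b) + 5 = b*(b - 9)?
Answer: 14425618/795 ≈ 18145.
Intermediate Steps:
p(b) = -5 + b*(-9 + b) (p(b) = -5 + b*(b - 9) = -5 + b*(-9 + b))
B(j, t) = 5/2 (B(j, t) = 1 - 21*(-1/14) = 1 + 3/2 = 5/2)
15736/k(-1*(-28)) + 45611/B(26, p(h(1 - 1*(-2)))) = 15736/(-159) + 45611/(5/2) = 15736*(-1/159) + 45611*(2/5) = -15736/159 + 91222/5 = 14425618/795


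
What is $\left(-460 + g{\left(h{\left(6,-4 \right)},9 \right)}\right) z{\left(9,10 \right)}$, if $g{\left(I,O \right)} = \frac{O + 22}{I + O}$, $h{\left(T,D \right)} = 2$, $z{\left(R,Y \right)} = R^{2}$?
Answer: $- \frac{407349}{11} \approx -37032.0$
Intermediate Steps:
$g{\left(I,O \right)} = \frac{22 + O}{I + O}$
$\left(-460 + g{\left(h{\left(6,-4 \right)},9 \right)}\right) z{\left(9,10 \right)} = \left(-460 + \frac{22 + 9}{2 + 9}\right) 9^{2} = \left(-460 + \frac{1}{11} \cdot 31\right) 81 = \left(-460 + \frac{31}{11}\right) 81 = \left(- \frac{5029}{11}\right) 81 = - \frac{407349}{11}$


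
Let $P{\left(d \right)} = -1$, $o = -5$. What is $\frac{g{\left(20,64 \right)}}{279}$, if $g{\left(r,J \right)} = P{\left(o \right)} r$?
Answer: $- \frac{20}{279} \approx -0.071685$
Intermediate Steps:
$g{\left(r,J \right)} = - r$
$\frac{g{\left(20,64 \right)}}{279} = \frac{\left(-1\right) 20}{279} = \left(-20\right) \frac{1}{279} = - \frac{20}{279}$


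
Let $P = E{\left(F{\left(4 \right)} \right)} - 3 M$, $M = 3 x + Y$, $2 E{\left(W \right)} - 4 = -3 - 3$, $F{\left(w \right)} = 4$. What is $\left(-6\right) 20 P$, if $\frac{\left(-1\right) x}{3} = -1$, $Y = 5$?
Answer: $5160$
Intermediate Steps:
$x = 3$ ($x = \left(-3\right) \left(-1\right) = 3$)
$E{\left(W \right)} = -1$ ($E{\left(W \right)} = 2 + \frac{-3 - 3}{2} = 2 + \frac{1}{2} \left(-6\right) = 2 - 3 = -1$)
$M = 14$ ($M = 3 \cdot 3 + 5 = 9 + 5 = 14$)
$P = -43$ ($P = -1 - 42 = -43$)
$\left(-6\right) 20 P = \left(-6\right) 20 \left(-43\right) = \left(-120\right) \left(-43\right) = 5160$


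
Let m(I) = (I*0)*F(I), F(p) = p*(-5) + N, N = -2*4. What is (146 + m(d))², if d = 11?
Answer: 21316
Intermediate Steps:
N = -8
F(p) = -8 - 5*p (F(p) = p*(-5) - 8 = -5*p - 8 = -8 - 5*p)
m(I) = 0 (m(I) = (I*0)*(-8 - 5*I) = 0*(-8 - 5*I) = 0)
(146 + m(d))² = (146 + 0)² = 146² = 21316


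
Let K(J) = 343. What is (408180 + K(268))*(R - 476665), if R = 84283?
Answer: -160297071786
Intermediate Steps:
(408180 + K(268))*(R - 476665) = (408180 + 343)*(84283 - 476665) = 408523*(-392382) = -160297071786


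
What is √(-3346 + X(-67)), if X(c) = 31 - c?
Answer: 4*I*√203 ≈ 56.991*I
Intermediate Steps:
√(-3346 + X(-67)) = √(-3346 + (31 - 1*(-67))) = √(-3346 + (31 + 67)) = √(-3346 + 98) = √(-3248) = 4*I*√203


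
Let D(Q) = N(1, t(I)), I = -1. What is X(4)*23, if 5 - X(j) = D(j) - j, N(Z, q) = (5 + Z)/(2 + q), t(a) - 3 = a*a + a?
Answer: 897/5 ≈ 179.40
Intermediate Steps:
t(a) = 3 + a + a² (t(a) = 3 + (a*a + a) = 3 + (a² + a) = 3 + (a + a²) = 3 + a + a²)
N(Z, q) = (5 + Z)/(2 + q)
D(Q) = 6/5 (D(Q) = (5 + 1)/(2 + (3 - 1 + (-1)²)) = 6/(2 + (3 - 1 + 1)) = 6/(2 + 3) = 6/5)
X(j) = 19/5 + j (X(j) = 5 - (6/5 - j) = 5 + (-6/5 + j) = 19/5 + j)
X(4)*23 = (19/5 + 4)*23 = (39/5)*23 = 897/5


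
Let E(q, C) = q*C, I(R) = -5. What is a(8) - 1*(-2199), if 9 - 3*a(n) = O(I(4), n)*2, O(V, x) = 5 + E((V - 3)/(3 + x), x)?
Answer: 24228/11 ≈ 2202.5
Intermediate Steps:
E(q, C) = C*q
O(V, x) = 5 + x*(-3 + V)/(3 + x) (O(V, x) = 5 + x*((V - 3)/(3 + x)) = 5 + x*((-3 + V)/(3 + x)) = 5 + x*(-3 + V)/(3 + x))
a(n) = 3 - 2*(15 - 3*n)/(3*(3 + n)) (a(n) = 3 - (15 + 2*n - 5*n)/(3 + n)*2/3 = 3 - (15 - 3*n)/(3 + n)*2/3 = 3 - 2*(15 - 3*n)/(3*(3 + n)))
a(8) - 1*(-2199) = (-1 + 5*8)/(3 + 8) - 1*(-2199) = (-1 + 40)/11 + 2199 = (1/11)*39 + 2199 = 39/11 + 2199 = 24228/11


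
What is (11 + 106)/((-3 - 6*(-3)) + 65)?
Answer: 117/80 ≈ 1.4625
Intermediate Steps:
(11 + 106)/((-3 - 6*(-3)) + 65) = 117/((-3 + 18) + 65) = 117/(15 + 65) = 117/80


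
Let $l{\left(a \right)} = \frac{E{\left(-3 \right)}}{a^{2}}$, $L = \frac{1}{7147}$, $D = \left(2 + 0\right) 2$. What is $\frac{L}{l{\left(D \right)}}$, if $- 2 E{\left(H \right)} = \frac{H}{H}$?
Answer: $- \frac{32}{7147} \approx -0.0044774$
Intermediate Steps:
$E{\left(H \right)} = - \frac{1}{2}$ ($E{\left(H \right)} = - \frac{H \frac{1}{H}}{2} = \left(- \frac{1}{2}\right) 1 = - \frac{1}{2}$)
$D = 4$ ($D = 2 \cdot 2 = 4$)
$L = \frac{1}{7147} \approx 0.00013992$
$l{\left(a \right)} = - \frac{1}{2 a^{2}}$
$\frac{L}{l{\left(D \right)}} = \frac{1}{7147 \left(- \frac{1}{2 \cdot 16}\right)} = \frac{1}{7147 \left(\left(- \frac{1}{2}\right) \frac{1}{16}\right)} = \frac{1}{7147 \left(- \frac{1}{32}\right)} = \frac{1}{7147} \left(-32\right) = - \frac{32}{7147}$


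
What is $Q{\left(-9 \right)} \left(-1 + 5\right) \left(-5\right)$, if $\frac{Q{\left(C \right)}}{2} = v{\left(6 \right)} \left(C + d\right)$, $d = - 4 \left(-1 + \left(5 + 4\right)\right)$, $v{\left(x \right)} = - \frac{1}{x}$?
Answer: $- \frac{820}{3} \approx -273.33$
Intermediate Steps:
$d = -32$ ($d = - 4 \left(-1 + 9\right) = \left(-4\right) 8 = -32$)
$Q{\left(C \right)} = \frac{32}{3} - \frac{C}{3}$ ($Q{\left(C \right)} = 2 - \frac{1}{6} \left(C - 32\right) = 2 \left(-1\right) \frac{1}{6} \left(-32 + C\right) = 2 \left(- \frac{-32 + C}{6}\right) = 2 \left(\frac{16}{3} - \frac{C}{6}\right) = \frac{32}{3} - \frac{C}{3}$)
$Q{\left(-9 \right)} \left(-1 + 5\right) \left(-5\right) = \left(\frac{32}{3} - -3\right) \left(-1 + 5\right) \left(-5\right) = \left(\frac{32}{3} + 3\right) 4 \left(-5\right) = \frac{41}{3} \left(-20\right) = - \frac{820}{3}$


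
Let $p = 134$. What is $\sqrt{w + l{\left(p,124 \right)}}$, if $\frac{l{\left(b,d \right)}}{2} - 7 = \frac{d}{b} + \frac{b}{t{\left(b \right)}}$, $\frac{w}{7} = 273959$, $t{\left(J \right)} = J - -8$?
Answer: $\frac{\sqrt{43396422840597}}{4757} \approx 1384.8$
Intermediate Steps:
$t{\left(J \right)} = 8 + J$ ($t{\left(J \right)} = J + 8 = 8 + J$)
$w = 1917713$ ($w = 7 \cdot 273959 = 1917713$)
$l{\left(b,d \right)} = 14 + \frac{2 b}{8 + b} + \frac{2 d}{b}$ ($l{\left(b,d \right)} = 14 + 2 \left(\frac{d}{b} + \frac{b}{8 + b}\right) = 14 + 2 \left(\frac{b}{8 + b} + \frac{d}{b}\right) = 14 + \left(\frac{2 b}{8 + b} + \frac{2 d}{b}\right) = 14 + \frac{2 b}{8 + b} + \frac{2 d}{b}$)
$\sqrt{w + l{\left(p,124 \right)}} = \sqrt{1917713 + \left(14 + 2 \cdot 134 \frac{1}{8 + 134} + 2 \cdot 124 \cdot \frac{1}{134}\right)} = \sqrt{1917713 + \left(14 + 2 \cdot 134 \cdot \frac{1}{142} + 2 \cdot 124 \cdot \frac{1}{134}\right)} = \sqrt{1917713 + \left(14 + 2 \cdot 134 \cdot \frac{1}{142} + \frac{124}{67}\right)} = \sqrt{1917713 + \left(14 + \frac{134}{71} + \frac{124}{67}\right)} = \sqrt{1917713 + \frac{84380}{4757}} = \sqrt{\frac{9122645121}{4757}} = \frac{\sqrt{43396422840597}}{4757}$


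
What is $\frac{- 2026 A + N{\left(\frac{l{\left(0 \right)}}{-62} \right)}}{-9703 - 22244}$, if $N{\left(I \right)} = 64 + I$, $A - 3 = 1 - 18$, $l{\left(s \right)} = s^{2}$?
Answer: $- \frac{412}{463} \approx -0.88985$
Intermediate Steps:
$A = -14$ ($A = 3 + \left(1 - 18\right) = 3 - 17 = -14$)
$\frac{- 2026 A + N{\left(\frac{l{\left(0 \right)}}{-62} \right)}}{-9703 - 22244} = \frac{\left(-2026\right) \left(-14\right) + \left(64 + \frac{0^{2}}{-62}\right)}{-9703 - 22244} = \frac{28364 + \left(64 + 0 \left(- \frac{1}{62}\right)\right)}{-31947} = \left(28364 + \left(64 + 0\right)\right) \left(- \frac{1}{31947}\right) = \left(28364 + 64\right) \left(- \frac{1}{31947}\right) = 28428 \left(- \frac{1}{31947}\right) = - \frac{412}{463}$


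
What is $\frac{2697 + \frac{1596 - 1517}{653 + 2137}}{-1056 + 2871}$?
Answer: $\frac{7524709}{5063850} \approx 1.486$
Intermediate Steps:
$\frac{2697 + \frac{1596 - 1517}{653 + 2137}}{-1056 + 2871} = \frac{2697 + \frac{79}{2790}}{1815} = \left(2697 + 79 \cdot \frac{1}{2790}\right) \frac{1}{1815} = \left(2697 + \frac{79}{2790}\right) \frac{1}{1815} = \frac{7524709}{2790} \cdot \frac{1}{1815} = \frac{7524709}{5063850}$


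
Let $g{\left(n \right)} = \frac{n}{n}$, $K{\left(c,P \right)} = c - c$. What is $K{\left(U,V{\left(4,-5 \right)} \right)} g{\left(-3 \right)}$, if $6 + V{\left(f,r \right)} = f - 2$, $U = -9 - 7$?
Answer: $0$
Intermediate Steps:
$U = -16$ ($U = -9 - 7 = -16$)
$V{\left(f,r \right)} = -8 + f$ ($V{\left(f,r \right)} = -6 + \left(f - 2\right) = -6 + \left(-2 + f\right) = -8 + f$)
$K{\left(c,P \right)} = 0$
$g{\left(n \right)} = 1$
$K{\left(U,V{\left(4,-5 \right)} \right)} g{\left(-3 \right)} = 0 \cdot 1 = 0$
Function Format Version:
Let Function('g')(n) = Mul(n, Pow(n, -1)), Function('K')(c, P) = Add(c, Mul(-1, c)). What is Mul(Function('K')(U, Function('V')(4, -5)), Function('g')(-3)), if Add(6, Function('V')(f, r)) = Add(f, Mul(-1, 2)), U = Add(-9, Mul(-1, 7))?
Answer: 0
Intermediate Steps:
U = -16 (U = Add(-9, -7) = -16)
Function('V')(f, r) = Add(-8, f) (Function('V')(f, r) = Add(-6, Add(f, Mul(-1, 2))) = Add(-6, Add(f, -2)) = Add(-6, Add(-2, f)) = Add(-8, f))
Function('K')(c, P) = 0
Function('g')(n) = 1
Mul(Function('K')(U, Function('V')(4, -5)), Function('g')(-3)) = Mul(0, 1) = 0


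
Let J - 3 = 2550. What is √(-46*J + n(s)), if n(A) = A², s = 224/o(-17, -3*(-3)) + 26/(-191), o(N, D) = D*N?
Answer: I*√100287954481658/29223 ≈ 342.69*I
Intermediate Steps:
J = 2553 (J = 3 + 2550 = 2553)
s = -46762/29223 (s = 224/((-3*(-3)*(-17))) + 26/(-191) = 224/((9*(-17))) + 26*(-1/191) = 224/(-153) - 26/191 = 224*(-1/153) - 26/191 = -224/153 - 26/191 = -46762/29223 ≈ -1.6002)
√(-46*J + n(s)) = √(-46*2553 + (-46762/29223)²) = √(-117438 + 2186684644/853983729) = √(-100287954481658/853983729) = I*√100287954481658/29223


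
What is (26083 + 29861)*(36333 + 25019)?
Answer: 3432276288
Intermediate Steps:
(26083 + 29861)*(36333 + 25019) = 55944*61352 = 3432276288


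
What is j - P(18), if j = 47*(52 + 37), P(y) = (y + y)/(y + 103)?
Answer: 506107/121 ≈ 4182.7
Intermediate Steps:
P(y) = 2*y/(103 + y) (P(y) = (2*y)/(103 + y) = 2*y/(103 + y))
j = 4183 (j = 47*89 = 4183)
j - P(18) = 4183 - 2*18/(103 + 18) = 4183 - 2*18/121 = 4183 - 1*36/121 = 4183 - 36/121 = 506107/121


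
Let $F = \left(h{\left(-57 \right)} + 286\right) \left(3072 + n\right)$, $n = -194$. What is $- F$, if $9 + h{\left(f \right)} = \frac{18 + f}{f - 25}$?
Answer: $- \frac{32741567}{41} \approx -7.9858 \cdot 10^{5}$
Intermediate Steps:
$h{\left(f \right)} = -9 + \frac{18 + f}{-25 + f}$ ($h{\left(f \right)} = -9 + \frac{18 + f}{f - 25} = -9 + \frac{18 + f}{-25 + f}$)
$F = \frac{32741567}{41}$ ($F = \left(\frac{243 - -456}{-25 - 57} + 286\right) \left(3072 - 194\right) = \left(\frac{243 + 456}{-82} + 286\right) 2878 = \left(\left(- \frac{1}{82}\right) 699 + 286\right) 2878 = \left(- \frac{699}{82} + 286\right) 2878 = \frac{22753}{82} \cdot 2878 = \frac{32741567}{41} \approx 7.9858 \cdot 10^{5}$)
$- F = \left(-1\right) \frac{32741567}{41} = - \frac{32741567}{41}$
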